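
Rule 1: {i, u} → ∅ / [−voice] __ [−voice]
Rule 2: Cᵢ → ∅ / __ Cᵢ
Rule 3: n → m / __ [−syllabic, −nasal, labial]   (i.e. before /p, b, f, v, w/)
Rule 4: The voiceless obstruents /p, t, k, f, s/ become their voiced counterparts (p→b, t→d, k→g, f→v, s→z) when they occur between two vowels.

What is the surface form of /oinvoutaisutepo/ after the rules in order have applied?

oimvoudaistebo

Rule 1 (high vowel syncope): /u/ is a high vowel flanked by voiceless consonants /s/ and /t/, so it deletes. /oinvoutaisutepo/ → oinvoutaistepo.
Rule 2 (degemination): no segment meets the environment; /oinvoutaistepo/ is unchanged.
Rule 3 (nasal place assimilation): /n/ precedes the labial consonant /v/, so it assimilates in place to [m]. /oinvoutaistepo/ → oimvoutaistepo.
Rule 4 (intervocalic voicing): /t/ is a voiceless obstruent between vowels /u/ and /a/, so it voices to [d]. /p/ is a voiceless obstruent between vowels /e/ and /o/, so it voices to [b]. /oimvoutaistepo/ → oimvoudaistebo.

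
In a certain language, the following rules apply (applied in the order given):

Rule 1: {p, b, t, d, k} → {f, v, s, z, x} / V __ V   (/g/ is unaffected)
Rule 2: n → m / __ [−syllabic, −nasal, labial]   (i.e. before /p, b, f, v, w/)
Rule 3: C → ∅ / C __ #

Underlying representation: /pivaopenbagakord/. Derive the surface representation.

Rule 1 (intervocalic spirantization): /p/ is a stop between vowels /o/ and /e/, so it spirantizes to the fricative [f]. /k/ is a stop between vowels /a/ and /o/, so it spirantizes to the fricative [x]. /pivaopenbagakord/ → pivaofenbagaxord.
Rule 2 (nasal place assimilation): /n/ precedes the labial consonant /b/, so it assimilates in place to [m]. /pivaofenbagaxord/ → pivaofembagaxord.
Rule 3 (final cluster simplification): /d/ is the second consonant of a word-final cluster /rd/, so it deletes. /pivaofembagaxord/ → pivaofembagaxor.

pivaofembagaxor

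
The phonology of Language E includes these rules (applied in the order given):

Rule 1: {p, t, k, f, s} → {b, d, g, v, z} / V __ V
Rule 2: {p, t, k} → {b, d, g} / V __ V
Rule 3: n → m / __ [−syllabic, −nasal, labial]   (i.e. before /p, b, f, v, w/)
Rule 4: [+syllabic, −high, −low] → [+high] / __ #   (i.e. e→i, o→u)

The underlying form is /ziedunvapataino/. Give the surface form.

Rule 1 (intervocalic voicing): /p/ is a voiceless obstruent between vowels /a/ and /a/, so it voices to [b]. /t/ is a voiceless obstruent between vowels /a/ and /a/, so it voices to [d]. /ziedunvapataino/ → ziedunvabadaino.
Rule 2 (intervocalic voicing): no segment meets the environment; /ziedunvabadaino/ is unchanged.
Rule 3 (nasal place assimilation): /n/ precedes the labial consonant /v/, so it assimilates in place to [m]. /ziedunvabadaino/ → ziedumvabadaino.
Rule 4 (final vowel raising): /o/ is a mid vowel in word-final position, so it raises to [u]. /ziedumvabadaino/ → ziedumvabadainu.

ziedumvabadainu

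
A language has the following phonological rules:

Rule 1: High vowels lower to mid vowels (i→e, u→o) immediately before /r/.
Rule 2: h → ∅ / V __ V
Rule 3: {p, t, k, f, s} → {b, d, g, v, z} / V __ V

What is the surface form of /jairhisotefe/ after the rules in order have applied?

Rule 1 (pre-rhotic lowering): /i/ is a high vowel immediately before /r/, so it lowers to [e]. /jairhisotefe/ → jaerhisotefe.
Rule 2 (intervocalic h-deletion): no segment meets the environment; /jaerhisotefe/ is unchanged.
Rule 3 (intervocalic voicing): /s/ is a voiceless obstruent between vowels /i/ and /o/, so it voices to [z]. /t/ is a voiceless obstruent between vowels /o/ and /e/, so it voices to [d]. /f/ is a voiceless obstruent between vowels /e/ and /e/, so it voices to [v]. /jaerhisotefe/ → jaerhizodeve.

jaerhizodeve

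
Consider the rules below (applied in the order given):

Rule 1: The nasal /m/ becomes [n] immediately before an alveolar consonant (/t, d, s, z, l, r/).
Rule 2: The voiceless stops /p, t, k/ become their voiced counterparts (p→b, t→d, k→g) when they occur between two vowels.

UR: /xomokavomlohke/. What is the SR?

xomogavonlohke

Rule 1 (nasal place assimilation): /m/ precedes the alveolar consonant /l/, so it assimilates in place to [n]. /xomokavomlohke/ → xomokavonlohke.
Rule 2 (intervocalic voicing): /k/ is a voiceless stop between vowels /o/ and /a/, so it voices to [g]. /xomokavonlohke/ → xomogavonlohke.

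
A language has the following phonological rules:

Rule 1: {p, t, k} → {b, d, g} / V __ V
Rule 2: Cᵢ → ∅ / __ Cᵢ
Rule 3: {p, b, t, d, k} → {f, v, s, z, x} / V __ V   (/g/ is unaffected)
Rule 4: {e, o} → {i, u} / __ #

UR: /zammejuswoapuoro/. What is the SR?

zamejuswoavuoru

Rule 1 (intervocalic voicing): /p/ is a voiceless stop between vowels /a/ and /u/, so it voices to [b]. /zammejuswoapuoro/ → zammejuswoabuoro.
Rule 2 (degemination): /mm/ is a geminate; the first /m/ deletes. /zammejuswoabuoro/ → zamejuswoabuoro.
Rule 3 (intervocalic spirantization): /b/ is a stop between vowels /a/ and /u/, so it spirantizes to the fricative [v]. /zamejuswoabuoro/ → zamejuswoavuoro.
Rule 4 (final vowel raising): /o/ is a mid vowel in word-final position, so it raises to [u]. /zamejuswoavuoro/ → zamejuswoavuoru.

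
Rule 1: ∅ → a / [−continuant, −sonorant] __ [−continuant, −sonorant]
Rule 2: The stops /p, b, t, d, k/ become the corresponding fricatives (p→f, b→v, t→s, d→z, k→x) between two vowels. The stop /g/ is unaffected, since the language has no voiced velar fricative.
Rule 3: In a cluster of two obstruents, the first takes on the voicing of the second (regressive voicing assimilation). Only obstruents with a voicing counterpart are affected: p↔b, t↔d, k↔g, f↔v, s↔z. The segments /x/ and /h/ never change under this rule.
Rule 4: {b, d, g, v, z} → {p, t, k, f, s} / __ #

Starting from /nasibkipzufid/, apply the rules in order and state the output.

Rule 1 (stop-cluster a-epenthesis): /b/ and /k/ form a stop–stop cluster, so [a] is inserted between them. /nasibkipzufid/ → nasibakipzufid.
Rule 2 (intervocalic spirantization): /b/ is a stop between vowels /i/ and /a/, so it spirantizes to the fricative [v]. /k/ is a stop between vowels /a/ and /i/, so it spirantizes to the fricative [x]. /nasibakipzufid/ → nasivaxipzufid.
Rule 3 (regressive voicing assimilation): /p/ precedes the voiced obstruent /z/, so it voices to [b] by assimilation. /nasivaxipzufid/ → nasivaxibzufid.
Rule 4 (final devoicing): /d/ is a voiced obstruent in word-final position, so it devoices to [t]. /nasivaxibzufid/ → nasivaxibzufit.

nasivaxibzufit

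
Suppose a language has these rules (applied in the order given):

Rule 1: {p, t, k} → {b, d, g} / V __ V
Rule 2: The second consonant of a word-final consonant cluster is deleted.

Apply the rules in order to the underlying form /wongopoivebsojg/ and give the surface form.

wongoboivebsoj

Rule 1 (intervocalic voicing): /p/ is a voiceless stop between vowels /o/ and /o/, so it voices to [b]. /wongopoivebsojg/ → wongoboivebsojg.
Rule 2 (final cluster simplification): /g/ is the second consonant of a word-final cluster /jg/, so it deletes. /wongoboivebsojg/ → wongoboivebsoj.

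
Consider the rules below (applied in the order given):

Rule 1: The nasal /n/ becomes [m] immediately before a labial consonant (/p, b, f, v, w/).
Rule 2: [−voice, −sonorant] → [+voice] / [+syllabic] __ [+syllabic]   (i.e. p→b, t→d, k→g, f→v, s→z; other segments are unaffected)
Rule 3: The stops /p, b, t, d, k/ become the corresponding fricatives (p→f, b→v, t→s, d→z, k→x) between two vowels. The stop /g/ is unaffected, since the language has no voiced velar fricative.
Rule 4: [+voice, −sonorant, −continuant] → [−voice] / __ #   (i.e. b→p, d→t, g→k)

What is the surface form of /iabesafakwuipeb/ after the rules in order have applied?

iavezavakwuivep

Rule 1 (nasal place assimilation): no segment meets the environment; /iabesafakwuipeb/ is unchanged.
Rule 2 (intervocalic voicing): /s/ is a voiceless obstruent between vowels /e/ and /a/, so it voices to [z]. /f/ is a voiceless obstruent between vowels /a/ and /a/, so it voices to [v]. /p/ is a voiceless obstruent between vowels /i/ and /e/, so it voices to [b]. /iabesafakwuipeb/ → iabezavakwuibeb.
Rule 3 (intervocalic spirantization): /b/ is a stop between vowels /a/ and /e/, so it spirantizes to the fricative [v]. /b/ is a stop between vowels /i/ and /e/, so it spirantizes to the fricative [v]. /iabezavakwuibeb/ → iavezavakwuiveb.
Rule 4 (final devoicing): /b/ is a voiced stop in word-final position, so it devoices to [p]. /iavezavakwuiveb/ → iavezavakwuivep.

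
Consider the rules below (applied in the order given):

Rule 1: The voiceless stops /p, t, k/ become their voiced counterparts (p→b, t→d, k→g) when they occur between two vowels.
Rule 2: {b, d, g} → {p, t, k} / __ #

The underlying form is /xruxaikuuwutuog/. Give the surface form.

xruxaiguuwuduok

Rule 1 (intervocalic voicing): /k/ is a voiceless stop between vowels /i/ and /u/, so it voices to [g]. /t/ is a voiceless stop between vowels /u/ and /u/, so it voices to [d]. /xruxaikuuwutuog/ → xruxaiguuwuduog.
Rule 2 (final devoicing): /g/ is a voiced stop in word-final position, so it devoices to [k]. /xruxaiguuwuduog/ → xruxaiguuwuduok.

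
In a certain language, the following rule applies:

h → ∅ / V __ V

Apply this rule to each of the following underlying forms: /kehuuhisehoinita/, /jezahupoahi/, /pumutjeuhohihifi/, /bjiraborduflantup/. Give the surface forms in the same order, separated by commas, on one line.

/kehuuhisehoinita/: /h/ occurs between vowels /e/ and /u/, so it deletes. /h/ occurs between vowels /u/ and /i/, so it deletes. /h/ occurs between vowels /e/ and /o/, so it deletes. → [keuuiseoinita].
/jezahupoahi/: /h/ occurs between vowels /a/ and /u/, so it deletes. /h/ occurs between vowels /a/ and /i/, so it deletes. → [jezaupoai].
/pumutjeuhohihifi/: /h/ occurs between vowels /u/ and /o/, so it deletes. /h/ occurs between vowels /o/ and /i/, so it deletes. /h/ occurs between vowels /i/ and /i/, so it deletes. → [pumutjeuoiifi].
/bjiraborduflantup/: the rule's environment is not met; surfaces unchanged as [bjiraborduflantup].

keuuiseoinita, jezaupoai, pumutjeuoiifi, bjiraborduflantup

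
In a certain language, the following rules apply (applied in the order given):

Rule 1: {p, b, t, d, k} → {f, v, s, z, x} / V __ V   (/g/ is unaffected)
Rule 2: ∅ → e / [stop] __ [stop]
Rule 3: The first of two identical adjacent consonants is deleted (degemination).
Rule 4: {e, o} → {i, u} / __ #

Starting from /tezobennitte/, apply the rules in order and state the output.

Rule 1 (intervocalic spirantization): /b/ is a stop between vowels /o/ and /e/, so it spirantizes to the fricative [v]. /tezobennitte/ → tezovennitte.
Rule 2 (stop-cluster e-epenthesis): /t/ and /t/ form a stop–stop cluster, so [e] is inserted between them. /tezovennitte/ → tezovennitete.
Rule 3 (degemination): /nn/ is a geminate; the first /n/ deletes. /tezovennitete/ → tezovenitete.
Rule 4 (final vowel raising): /e/ is a mid vowel in word-final position, so it raises to [i]. /tezovenitete/ → tezoveniteti.

tezoveniteti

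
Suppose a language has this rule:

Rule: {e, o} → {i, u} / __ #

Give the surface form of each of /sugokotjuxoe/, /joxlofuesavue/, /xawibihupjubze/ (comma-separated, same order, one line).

/sugokotjuxoe/: /e/ is a mid vowel in word-final position, so it raises to [i]. → [sugokotjuxoi].
/joxlofuesavue/: /e/ is a mid vowel in word-final position, so it raises to [i]. → [joxlofuesavui].
/xawibihupjubze/: /e/ is a mid vowel in word-final position, so it raises to [i]. → [xawibihupjubzi].

sugokotjuxoi, joxlofuesavui, xawibihupjubzi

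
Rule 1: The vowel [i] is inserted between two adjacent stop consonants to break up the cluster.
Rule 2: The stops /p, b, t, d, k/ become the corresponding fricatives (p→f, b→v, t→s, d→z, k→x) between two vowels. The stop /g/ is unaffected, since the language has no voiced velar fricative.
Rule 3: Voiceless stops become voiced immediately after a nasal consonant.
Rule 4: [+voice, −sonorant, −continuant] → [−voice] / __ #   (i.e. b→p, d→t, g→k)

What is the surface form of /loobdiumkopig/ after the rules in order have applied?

Rule 1 (stop-cluster i-epenthesis): /b/ and /d/ form a stop–stop cluster, so [i] is inserted between them. /loobdiumkopig/ → loobidiumkopig.
Rule 2 (intervocalic spirantization): /b/ is a stop between vowels /o/ and /i/, so it spirantizes to the fricative [v]. /d/ is a stop between vowels /i/ and /i/, so it spirantizes to the fricative [z]. /p/ is a stop between vowels /o/ and /i/, so it spirantizes to the fricative [f]. /loobidiumkopig/ → looviziumkofig.
Rule 3 (post-nasal voicing): /k/ is a voiceless stop immediately after the nasal /m/, so it voices to [g]. /looviziumkofig/ → looviziumgofig.
Rule 4 (final devoicing): /g/ is a voiced stop in word-final position, so it devoices to [k]. /looviziumgofig/ → looviziumgofik.

looviziumgofik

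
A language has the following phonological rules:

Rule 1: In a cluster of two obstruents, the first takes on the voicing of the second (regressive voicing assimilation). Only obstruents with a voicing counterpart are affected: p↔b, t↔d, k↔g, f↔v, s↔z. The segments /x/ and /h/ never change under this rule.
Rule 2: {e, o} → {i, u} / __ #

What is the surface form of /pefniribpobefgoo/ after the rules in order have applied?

pefnirippobevgou

Rule 1 (regressive voicing assimilation): /b/ precedes the voiceless obstruent /p/, so it devoices to [p] by assimilation. /f/ precedes the voiced obstruent /g/, so it voices to [v] by assimilation. /pefniribpobefgoo/ → pefnirippobevgoo.
Rule 2 (final vowel raising): /o/ is a mid vowel in word-final position, so it raises to [u]. /pefnirippobevgoo/ → pefnirippobevgou.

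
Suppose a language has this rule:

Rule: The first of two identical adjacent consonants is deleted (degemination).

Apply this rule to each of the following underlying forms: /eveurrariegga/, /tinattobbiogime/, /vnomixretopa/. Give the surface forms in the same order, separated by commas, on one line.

eveurariega, tinatobiogime, vnomixretopa

/eveurrariegga/: /rr/ is a geminate; the first /r/ deletes. /gg/ is a geminate; the first /g/ deletes. → [eveurariega].
/tinattobbiogime/: /tt/ is a geminate; the first /t/ deletes. /bb/ is a geminate; the first /b/ deletes. → [tinatobiogime].
/vnomixretopa/: the rule's environment is not met; surfaces unchanged as [vnomixretopa].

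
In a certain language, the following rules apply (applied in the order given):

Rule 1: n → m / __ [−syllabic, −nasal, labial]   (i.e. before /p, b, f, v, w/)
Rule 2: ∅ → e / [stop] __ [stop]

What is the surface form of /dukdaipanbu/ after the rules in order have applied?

Rule 1 (nasal place assimilation): /n/ precedes the labial consonant /b/, so it assimilates in place to [m]. /dukdaipanbu/ → dukdaipambu.
Rule 2 (stop-cluster e-epenthesis): /k/ and /d/ form a stop–stop cluster, so [e] is inserted between them. /dukdaipambu/ → dukedaipambu.

dukedaipambu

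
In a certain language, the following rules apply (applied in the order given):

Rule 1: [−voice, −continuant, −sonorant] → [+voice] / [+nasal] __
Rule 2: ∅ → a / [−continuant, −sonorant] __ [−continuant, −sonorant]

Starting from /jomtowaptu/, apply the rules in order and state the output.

jomdowapatu

Rule 1 (post-nasal voicing): /t/ is a voiceless stop immediately after the nasal /m/, so it voices to [d]. /jomtowaptu/ → jomdowaptu.
Rule 2 (stop-cluster a-epenthesis): /p/ and /t/ form a stop–stop cluster, so [a] is inserted between them. /jomdowaptu/ → jomdowapatu.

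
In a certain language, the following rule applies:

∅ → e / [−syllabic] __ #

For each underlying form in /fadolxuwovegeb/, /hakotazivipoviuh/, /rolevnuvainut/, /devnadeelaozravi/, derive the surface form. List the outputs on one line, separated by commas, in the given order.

/fadolxuwovegeb/: the form ends in the consonant /b/, so [e] is inserted word-finally. → [fadolxuwovegebe].
/hakotazivipoviuh/: the form ends in the consonant /h/, so [e] is inserted word-finally. → [hakotazivipoviuhe].
/rolevnuvainut/: the form ends in the consonant /t/, so [e] is inserted word-finally. → [rolevnuvainute].
/devnadeelaozravi/: the rule's environment is not met; surfaces unchanged as [devnadeelaozravi].

fadolxuwovegebe, hakotazivipoviuhe, rolevnuvainute, devnadeelaozravi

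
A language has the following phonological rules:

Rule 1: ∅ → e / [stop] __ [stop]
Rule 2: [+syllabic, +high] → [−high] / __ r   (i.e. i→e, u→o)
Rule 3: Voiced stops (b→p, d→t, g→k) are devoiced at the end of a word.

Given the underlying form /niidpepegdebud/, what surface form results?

Rule 1 (stop-cluster e-epenthesis): /d/ and /p/ form a stop–stop cluster, so [e] is inserted between them. /g/ and /d/ form a stop–stop cluster, so [e] is inserted between them. /niidpepegdebud/ → niidepepegedebud.
Rule 2 (pre-rhotic lowering): no segment meets the environment; /niidepepegedebud/ is unchanged.
Rule 3 (final devoicing): /d/ is a voiced stop in word-final position, so it devoices to [t]. /niidepepegedebud/ → niidepepegedebut.

niidepepegedebut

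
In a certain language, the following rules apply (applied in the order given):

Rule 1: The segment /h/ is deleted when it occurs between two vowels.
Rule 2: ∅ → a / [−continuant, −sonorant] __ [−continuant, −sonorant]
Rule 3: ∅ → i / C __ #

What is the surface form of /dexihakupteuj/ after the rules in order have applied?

dexiakupateuji

Rule 1 (intervocalic h-deletion): /h/ occurs between vowels /i/ and /a/, so it deletes. /dexihakupteuj/ → dexiakupteuj.
Rule 2 (stop-cluster a-epenthesis): /p/ and /t/ form a stop–stop cluster, so [a] is inserted between them. /dexiakupteuj/ → dexiakupateuj.
Rule 3 (final i-epenthesis): the form ends in the consonant /j/, so [i] is inserted word-finally. /dexiakupateuj/ → dexiakupateuji.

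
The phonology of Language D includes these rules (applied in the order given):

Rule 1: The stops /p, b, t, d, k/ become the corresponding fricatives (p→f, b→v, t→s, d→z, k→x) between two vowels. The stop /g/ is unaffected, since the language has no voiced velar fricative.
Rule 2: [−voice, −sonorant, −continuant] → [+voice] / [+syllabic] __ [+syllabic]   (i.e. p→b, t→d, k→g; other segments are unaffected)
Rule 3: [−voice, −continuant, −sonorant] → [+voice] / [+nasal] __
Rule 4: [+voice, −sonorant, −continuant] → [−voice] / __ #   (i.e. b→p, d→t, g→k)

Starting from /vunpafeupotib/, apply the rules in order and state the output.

vunbafeufosip

Rule 1 (intervocalic spirantization): /p/ is a stop between vowels /u/ and /o/, so it spirantizes to the fricative [f]. /t/ is a stop between vowels /o/ and /i/, so it spirantizes to the fricative [s]. /vunpafeupotib/ → vunpafeufosib.
Rule 2 (intervocalic voicing): no segment meets the environment; /vunpafeufosib/ is unchanged.
Rule 3 (post-nasal voicing): /p/ is a voiceless stop immediately after the nasal /n/, so it voices to [b]. /vunpafeufosib/ → vunbafeufosib.
Rule 4 (final devoicing): /b/ is a voiced stop in word-final position, so it devoices to [p]. /vunbafeufosib/ → vunbafeufosip.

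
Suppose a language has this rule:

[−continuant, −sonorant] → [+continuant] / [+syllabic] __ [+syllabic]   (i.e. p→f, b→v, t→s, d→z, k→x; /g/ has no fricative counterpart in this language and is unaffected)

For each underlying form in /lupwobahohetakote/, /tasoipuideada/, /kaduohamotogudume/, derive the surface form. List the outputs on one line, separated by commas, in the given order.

/lupwobahohetakote/: /b/ is a stop between vowels /o/ and /a/, so it spirantizes to the fricative [v]. /t/ is a stop between vowels /e/ and /a/, so it spirantizes to the fricative [s]. /k/ is a stop between vowels /a/ and /o/, so it spirantizes to the fricative [x]. /t/ is a stop between vowels /o/ and /e/, so it spirantizes to the fricative [s]. → [lupwovahohesaxose].
/tasoipuideada/: /p/ is a stop between vowels /i/ and /u/, so it spirantizes to the fricative [f]. /d/ is a stop between vowels /i/ and /e/, so it spirantizes to the fricative [z]. /d/ is a stop between vowels /a/ and /a/, so it spirantizes to the fricative [z]. → [tasoifuizeaza].
/kaduohamotogudume/: /d/ is a stop between vowels /a/ and /u/, so it spirantizes to the fricative [z]. /t/ is a stop between vowels /o/ and /o/, so it spirantizes to the fricative [s]. /d/ is a stop between vowels /u/ and /u/, so it spirantizes to the fricative [z]. → [kazuohamosoguzume].

lupwovahohesaxose, tasoifuizeaza, kazuohamosoguzume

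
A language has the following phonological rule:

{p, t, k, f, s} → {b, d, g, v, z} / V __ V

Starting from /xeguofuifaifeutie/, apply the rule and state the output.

xeguovuivaiveudie

/f/ is a voiceless obstruent between vowels /o/ and /u/, so it voices to [v].
/f/ is a voiceless obstruent between vowels /i/ and /a/, so it voices to [v].
/f/ is a voiceless obstruent between vowels /i/ and /e/, so it voices to [v].
/t/ is a voiceless obstruent between vowels /u/ and /i/, so it voices to [d].
Surface form: [xeguovuivaiveudie].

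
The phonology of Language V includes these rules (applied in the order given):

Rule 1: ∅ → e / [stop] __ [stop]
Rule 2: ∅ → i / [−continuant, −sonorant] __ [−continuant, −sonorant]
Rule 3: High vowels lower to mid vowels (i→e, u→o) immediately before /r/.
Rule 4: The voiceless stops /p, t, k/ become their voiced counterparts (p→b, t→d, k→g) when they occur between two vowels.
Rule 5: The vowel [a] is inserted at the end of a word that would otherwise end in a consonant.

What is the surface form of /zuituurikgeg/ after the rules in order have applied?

zuiduorigegega

Rule 1 (stop-cluster e-epenthesis): /k/ and /g/ form a stop–stop cluster, so [e] is inserted between them. /zuituurikgeg/ → zuituurikegeg.
Rule 2 (stop-cluster i-epenthesis): no segment meets the environment; /zuituurikegeg/ is unchanged.
Rule 3 (pre-rhotic lowering): /u/ is a high vowel immediately before /r/, so it lowers to [o]. /zuituurikegeg/ → zuituorikegeg.
Rule 4 (intervocalic voicing): /t/ is a voiceless stop between vowels /i/ and /u/, so it voices to [d]. /k/ is a voiceless stop between vowels /i/ and /e/, so it voices to [g]. /zuituorikegeg/ → zuiduorigegeg.
Rule 5 (final a-epenthesis): the form ends in the consonant /g/, so [a] is inserted word-finally. /zuiduorigegeg/ → zuiduorigegega.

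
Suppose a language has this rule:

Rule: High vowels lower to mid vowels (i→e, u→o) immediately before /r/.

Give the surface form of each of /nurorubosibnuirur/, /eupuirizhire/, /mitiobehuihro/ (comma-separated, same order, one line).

nororubosibnueror, eupuerizhere, mitiobehuihro

/nurorubosibnuirur/: /u/ is a high vowel immediately before /r/, so it lowers to [o]. /i/ is a high vowel immediately before /r/, so it lowers to [e]. /u/ is a high vowel immediately before /r/, so it lowers to [o]. → [nororubosibnueror].
/eupuirizhire/: /i/ is a high vowel immediately before /r/, so it lowers to [e]. /i/ is a high vowel immediately before /r/, so it lowers to [e]. → [eupuerizhere].
/mitiobehuihro/: the rule's environment is not met; surfaces unchanged as [mitiobehuihro].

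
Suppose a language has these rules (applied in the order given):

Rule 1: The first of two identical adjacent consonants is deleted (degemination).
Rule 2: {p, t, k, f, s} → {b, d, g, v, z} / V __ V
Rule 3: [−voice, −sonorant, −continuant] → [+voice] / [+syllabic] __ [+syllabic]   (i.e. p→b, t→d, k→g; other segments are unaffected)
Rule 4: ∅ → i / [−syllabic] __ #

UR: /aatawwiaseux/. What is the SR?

aadawiazeuxi

Rule 1 (degemination): /ww/ is a geminate; the first /w/ deletes. /aatawwiaseux/ → aatawiaseux.
Rule 2 (intervocalic voicing): /t/ is a voiceless obstruent between vowels /a/ and /a/, so it voices to [d]. /s/ is a voiceless obstruent between vowels /a/ and /e/, so it voices to [z]. /aatawiaseux/ → aadawiazeux.
Rule 3 (intervocalic voicing): no segment meets the environment; /aadawiazeux/ is unchanged.
Rule 4 (final i-epenthesis): the form ends in the consonant /x/, so [i] is inserted word-finally. /aadawiazeux/ → aadawiazeuxi.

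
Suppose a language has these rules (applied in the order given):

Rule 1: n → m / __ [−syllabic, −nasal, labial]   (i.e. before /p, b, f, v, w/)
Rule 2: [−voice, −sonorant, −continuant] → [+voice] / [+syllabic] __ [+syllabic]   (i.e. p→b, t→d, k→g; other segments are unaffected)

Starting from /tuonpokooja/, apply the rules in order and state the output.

Rule 1 (nasal place assimilation): /n/ precedes the labial consonant /p/, so it assimilates in place to [m]. /tuonpokooja/ → tuompokooja.
Rule 2 (intervocalic voicing): /k/ is a voiceless stop between vowels /o/ and /o/, so it voices to [g]. /tuompokooja/ → tuompogooja.

tuompogooja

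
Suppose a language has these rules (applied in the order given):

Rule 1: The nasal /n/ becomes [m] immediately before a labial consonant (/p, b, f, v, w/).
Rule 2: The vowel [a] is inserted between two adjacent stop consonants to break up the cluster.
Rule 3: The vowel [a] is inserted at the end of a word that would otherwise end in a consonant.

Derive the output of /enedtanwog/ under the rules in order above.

enedatamwoga

Rule 1 (nasal place assimilation): /n/ precedes the labial consonant /w/, so it assimilates in place to [m]. /enedtanwog/ → enedtamwog.
Rule 2 (stop-cluster a-epenthesis): /d/ and /t/ form a stop–stop cluster, so [a] is inserted between them. /enedtamwog/ → enedatamwog.
Rule 3 (final a-epenthesis): the form ends in the consonant /g/, so [a] is inserted word-finally. /enedatamwog/ → enedatamwoga.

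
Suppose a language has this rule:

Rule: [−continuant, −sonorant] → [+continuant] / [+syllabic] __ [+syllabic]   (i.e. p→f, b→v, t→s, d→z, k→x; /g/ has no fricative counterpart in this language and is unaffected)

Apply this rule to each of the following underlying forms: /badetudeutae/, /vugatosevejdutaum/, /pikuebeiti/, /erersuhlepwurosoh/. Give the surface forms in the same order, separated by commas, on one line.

bazesuzeusae, vugasosevejdusaum, pixueveisi, erersuhlepwurosoh

/badetudeutae/: /d/ is a stop between vowels /a/ and /e/, so it spirantizes to the fricative [z]. /t/ is a stop between vowels /e/ and /u/, so it spirantizes to the fricative [s]. /d/ is a stop between vowels /u/ and /e/, so it spirantizes to the fricative [z]. /t/ is a stop between vowels /u/ and /a/, so it spirantizes to the fricative [s]. → [bazesuzeusae].
/vugatosevejdutaum/: /t/ is a stop between vowels /a/ and /o/, so it spirantizes to the fricative [s]. /t/ is a stop between vowels /u/ and /a/, so it spirantizes to the fricative [s]. → [vugasosevejdusaum].
/pikuebeiti/: /k/ is a stop between vowels /i/ and /u/, so it spirantizes to the fricative [x]. /b/ is a stop between vowels /e/ and /e/, so it spirantizes to the fricative [v]. /t/ is a stop between vowels /i/ and /i/, so it spirantizes to the fricative [s]. → [pixueveisi].
/erersuhlepwurosoh/: the rule's environment is not met; surfaces unchanged as [erersuhlepwurosoh].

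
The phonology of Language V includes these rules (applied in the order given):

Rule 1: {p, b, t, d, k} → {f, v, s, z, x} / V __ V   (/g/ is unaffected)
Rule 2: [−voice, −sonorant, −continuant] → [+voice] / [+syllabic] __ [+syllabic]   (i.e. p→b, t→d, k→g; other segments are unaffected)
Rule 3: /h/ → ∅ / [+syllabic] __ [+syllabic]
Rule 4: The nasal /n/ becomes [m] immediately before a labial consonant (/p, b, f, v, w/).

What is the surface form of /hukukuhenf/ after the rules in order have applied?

Rule 1 (intervocalic spirantization): /k/ is a stop between vowels /u/ and /u/, so it spirantizes to the fricative [x]. /k/ is a stop between vowels /u/ and /u/, so it spirantizes to the fricative [x]. /hukukuhenf/ → huxuxuhenf.
Rule 2 (intervocalic voicing): no segment meets the environment; /huxuxuhenf/ is unchanged.
Rule 3 (intervocalic h-deletion): /h/ occurs between vowels /u/ and /e/, so it deletes. /huxuxuhenf/ → huxuxuenf.
Rule 4 (nasal place assimilation): /n/ precedes the labial consonant /f/, so it assimilates in place to [m]. /huxuxuenf/ → huxuxuemf.

huxuxuemf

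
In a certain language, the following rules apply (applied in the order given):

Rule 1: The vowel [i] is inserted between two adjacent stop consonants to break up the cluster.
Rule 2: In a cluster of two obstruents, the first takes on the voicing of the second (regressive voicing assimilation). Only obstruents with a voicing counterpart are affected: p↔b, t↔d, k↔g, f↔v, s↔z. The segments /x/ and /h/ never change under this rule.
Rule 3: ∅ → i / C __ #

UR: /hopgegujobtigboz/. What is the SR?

hopigegujobitigibozi

Rule 1 (stop-cluster i-epenthesis): /p/ and /g/ form a stop–stop cluster, so [i] is inserted between them. /b/ and /t/ form a stop–stop cluster, so [i] is inserted between them. /g/ and /b/ form a stop–stop cluster, so [i] is inserted between them. /hopgegujobtigboz/ → hopigegujobitigiboz.
Rule 2 (regressive voicing assimilation): no segment meets the environment; /hopigegujobitigiboz/ is unchanged.
Rule 3 (final i-epenthesis): the form ends in the consonant /z/, so [i] is inserted word-finally. /hopigegujobitigiboz/ → hopigegujobitigibozi.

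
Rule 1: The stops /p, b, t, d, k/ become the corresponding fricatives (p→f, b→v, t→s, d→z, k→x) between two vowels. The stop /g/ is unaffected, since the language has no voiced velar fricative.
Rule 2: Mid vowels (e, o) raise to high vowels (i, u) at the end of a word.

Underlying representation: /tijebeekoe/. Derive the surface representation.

tijeveexoi

Rule 1 (intervocalic spirantization): /b/ is a stop between vowels /e/ and /e/, so it spirantizes to the fricative [v]. /k/ is a stop between vowels /e/ and /o/, so it spirantizes to the fricative [x]. /tijebeekoe/ → tijeveexoe.
Rule 2 (final vowel raising): /e/ is a mid vowel in word-final position, so it raises to [i]. /tijeveexoe/ → tijeveexoi.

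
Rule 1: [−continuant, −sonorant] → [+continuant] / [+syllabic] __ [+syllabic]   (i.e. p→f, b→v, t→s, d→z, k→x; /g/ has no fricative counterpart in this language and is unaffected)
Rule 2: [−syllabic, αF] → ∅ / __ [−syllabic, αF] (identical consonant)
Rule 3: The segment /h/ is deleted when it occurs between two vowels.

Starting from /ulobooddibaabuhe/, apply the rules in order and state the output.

Rule 1 (intervocalic spirantization): /b/ is a stop between vowels /o/ and /o/, so it spirantizes to the fricative [v]. /b/ is a stop between vowels /i/ and /a/, so it spirantizes to the fricative [v]. /b/ is a stop between vowels /a/ and /u/, so it spirantizes to the fricative [v]. /ulobooddibaabuhe/ → ulovooddivaavuhe.
Rule 2 (degemination): /dd/ is a geminate; the first /d/ deletes. /ulovooddivaavuhe/ → ulovoodivaavuhe.
Rule 3 (intervocalic h-deletion): /h/ occurs between vowels /u/ and /e/, so it deletes. /ulovoodivaavuhe/ → ulovoodivaavue.

ulovoodivaavue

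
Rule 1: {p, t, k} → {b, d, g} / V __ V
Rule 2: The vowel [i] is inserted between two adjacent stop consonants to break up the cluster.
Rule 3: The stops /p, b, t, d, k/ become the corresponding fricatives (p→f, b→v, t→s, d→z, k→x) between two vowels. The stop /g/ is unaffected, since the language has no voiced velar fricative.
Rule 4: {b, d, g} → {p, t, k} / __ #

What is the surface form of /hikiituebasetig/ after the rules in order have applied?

higiizuevasezik

Rule 1 (intervocalic voicing): /k/ is a voiceless stop between vowels /i/ and /i/, so it voices to [g]. /t/ is a voiceless stop between vowels /i/ and /u/, so it voices to [d]. /t/ is a voiceless stop between vowels /e/ and /i/, so it voices to [d]. /hikiituebasetig/ → higiiduebasedig.
Rule 2 (stop-cluster i-epenthesis): no segment meets the environment; /higiiduebasedig/ is unchanged.
Rule 3 (intervocalic spirantization): /d/ is a stop between vowels /i/ and /u/, so it spirantizes to the fricative [z]. /b/ is a stop between vowels /e/ and /a/, so it spirantizes to the fricative [v]. /d/ is a stop between vowels /e/ and /i/, so it spirantizes to the fricative [z]. /higiiduebasedig/ → higiizuevasezig.
Rule 4 (final devoicing): /g/ is a voiced stop in word-final position, so it devoices to [k]. /higiizuevasezig/ → higiizuevasezik.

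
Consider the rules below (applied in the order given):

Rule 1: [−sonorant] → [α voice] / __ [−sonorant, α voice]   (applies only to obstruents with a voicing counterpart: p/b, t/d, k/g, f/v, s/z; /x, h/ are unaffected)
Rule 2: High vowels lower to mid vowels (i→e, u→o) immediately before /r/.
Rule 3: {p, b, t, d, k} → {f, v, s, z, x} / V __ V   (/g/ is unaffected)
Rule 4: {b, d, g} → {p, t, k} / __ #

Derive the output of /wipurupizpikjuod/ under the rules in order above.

Rule 1 (regressive voicing assimilation): /z/ precedes the voiceless obstruent /p/, so it devoices to [s] by assimilation. /wipurupizpikjuod/ → wipurupispikjuod.
Rule 2 (pre-rhotic lowering): /u/ is a high vowel immediately before /r/, so it lowers to [o]. /wipurupispikjuod/ → wiporupispikjuod.
Rule 3 (intervocalic spirantization): /p/ is a stop between vowels /i/ and /o/, so it spirantizes to the fricative [f]. /p/ is a stop between vowels /u/ and /i/, so it spirantizes to the fricative [f]. /wiporupispikjuod/ → wiforufispikjuod.
Rule 4 (final devoicing): /d/ is a voiced stop in word-final position, so it devoices to [t]. /wiforufispikjuod/ → wiforufispikjuot.

wiforufispikjuot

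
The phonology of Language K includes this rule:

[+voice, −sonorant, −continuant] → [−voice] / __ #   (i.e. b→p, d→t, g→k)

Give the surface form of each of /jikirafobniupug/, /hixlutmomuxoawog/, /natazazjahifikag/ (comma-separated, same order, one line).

jikirafobniupuk, hixlutmomuxoawok, natazazjahifikak

/jikirafobniupug/: /g/ is a voiced stop in word-final position, so it devoices to [k]. → [jikirafobniupuk].
/hixlutmomuxoawog/: /g/ is a voiced stop in word-final position, so it devoices to [k]. → [hixlutmomuxoawok].
/natazazjahifikag/: /g/ is a voiced stop in word-final position, so it devoices to [k]. → [natazazjahifikak].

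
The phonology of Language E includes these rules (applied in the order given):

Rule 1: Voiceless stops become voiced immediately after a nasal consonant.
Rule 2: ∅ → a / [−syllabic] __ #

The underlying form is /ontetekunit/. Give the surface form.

Rule 1 (post-nasal voicing): /t/ is a voiceless stop immediately after the nasal /n/, so it voices to [d]. /ontetekunit/ → ondetekunit.
Rule 2 (final a-epenthesis): the form ends in the consonant /t/, so [a] is inserted word-finally. /ondetekunit/ → ondetekunita.

ondetekunita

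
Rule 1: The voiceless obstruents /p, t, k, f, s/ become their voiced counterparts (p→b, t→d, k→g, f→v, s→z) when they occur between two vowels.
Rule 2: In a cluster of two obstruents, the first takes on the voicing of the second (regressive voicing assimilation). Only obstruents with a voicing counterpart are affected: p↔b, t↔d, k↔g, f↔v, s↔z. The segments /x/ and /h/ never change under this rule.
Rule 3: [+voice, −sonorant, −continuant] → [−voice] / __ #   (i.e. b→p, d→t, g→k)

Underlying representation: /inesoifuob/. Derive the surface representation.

inezoivuop

Rule 1 (intervocalic voicing): /s/ is a voiceless obstruent between vowels /e/ and /o/, so it voices to [z]. /f/ is a voiceless obstruent between vowels /i/ and /u/, so it voices to [v]. /inesoifuob/ → inezoivuob.
Rule 2 (regressive voicing assimilation): no segment meets the environment; /inezoivuob/ is unchanged.
Rule 3 (final devoicing): /b/ is a voiced stop in word-final position, so it devoices to [p]. /inezoivuob/ → inezoivuop.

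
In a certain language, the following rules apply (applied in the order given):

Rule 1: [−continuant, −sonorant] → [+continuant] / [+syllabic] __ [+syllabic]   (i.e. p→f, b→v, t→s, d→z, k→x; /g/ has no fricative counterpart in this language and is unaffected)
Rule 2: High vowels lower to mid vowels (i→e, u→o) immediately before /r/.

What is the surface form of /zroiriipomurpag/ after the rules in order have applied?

zroeriifomorpag

Rule 1 (intervocalic spirantization): /p/ is a stop between vowels /i/ and /o/, so it spirantizes to the fricative [f]. /zroiriipomurpag/ → zroiriifomurpag.
Rule 2 (pre-rhotic lowering): /i/ is a high vowel immediately before /r/, so it lowers to [e]. /u/ is a high vowel immediately before /r/, so it lowers to [o]. /zroiriifomurpag/ → zroeriifomorpag.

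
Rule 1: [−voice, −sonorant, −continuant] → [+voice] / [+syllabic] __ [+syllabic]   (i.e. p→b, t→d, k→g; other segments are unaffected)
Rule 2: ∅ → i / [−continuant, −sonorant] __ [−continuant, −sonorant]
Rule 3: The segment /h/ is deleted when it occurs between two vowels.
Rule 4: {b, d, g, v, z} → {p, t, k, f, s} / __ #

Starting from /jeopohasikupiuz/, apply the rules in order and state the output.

Rule 1 (intervocalic voicing): /p/ is a voiceless stop between vowels /o/ and /o/, so it voices to [b]. /k/ is a voiceless stop between vowels /i/ and /u/, so it voices to [g]. /p/ is a voiceless stop between vowels /u/ and /i/, so it voices to [b]. /jeopohasikupiuz/ → jeobohasigubiuz.
Rule 2 (stop-cluster i-epenthesis): no segment meets the environment; /jeobohasigubiuz/ is unchanged.
Rule 3 (intervocalic h-deletion): /h/ occurs between vowels /o/ and /a/, so it deletes. /jeobohasigubiuz/ → jeoboasigubiuz.
Rule 4 (final devoicing): /z/ is a voiced obstruent in word-final position, so it devoices to [s]. /jeoboasigubiuz/ → jeoboasigubius.

jeoboasigubius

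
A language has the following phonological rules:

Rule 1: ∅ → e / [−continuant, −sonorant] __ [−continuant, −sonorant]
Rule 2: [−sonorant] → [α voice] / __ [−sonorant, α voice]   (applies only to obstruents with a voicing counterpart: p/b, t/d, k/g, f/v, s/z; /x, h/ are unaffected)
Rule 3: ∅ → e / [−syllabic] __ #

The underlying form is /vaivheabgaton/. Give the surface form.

vaifheabegatone

Rule 1 (stop-cluster e-epenthesis): /b/ and /g/ form a stop–stop cluster, so [e] is inserted between them. /vaivheabgaton/ → vaivheabegaton.
Rule 2 (regressive voicing assimilation): /v/ precedes the voiceless obstruent /h/, so it devoices to [f] by assimilation. /vaivheabegaton/ → vaifheabegaton.
Rule 3 (final e-epenthesis): the form ends in the consonant /n/, so [e] is inserted word-finally. /vaifheabegaton/ → vaifheabegatone.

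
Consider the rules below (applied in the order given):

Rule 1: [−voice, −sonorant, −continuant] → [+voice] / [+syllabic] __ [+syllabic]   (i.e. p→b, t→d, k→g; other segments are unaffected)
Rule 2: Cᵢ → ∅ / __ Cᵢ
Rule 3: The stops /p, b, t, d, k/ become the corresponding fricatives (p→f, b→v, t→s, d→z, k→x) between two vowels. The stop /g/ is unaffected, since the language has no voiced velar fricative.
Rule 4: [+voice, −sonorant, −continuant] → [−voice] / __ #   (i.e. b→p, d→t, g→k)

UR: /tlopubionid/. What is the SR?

Rule 1 (intervocalic voicing): /p/ is a voiceless stop between vowels /o/ and /u/, so it voices to [b]. /tlopubionid/ → tlobubionid.
Rule 2 (degemination): no segment meets the environment; /tlobubionid/ is unchanged.
Rule 3 (intervocalic spirantization): /b/ is a stop between vowels /o/ and /u/, so it spirantizes to the fricative [v]. /b/ is a stop between vowels /u/ and /i/, so it spirantizes to the fricative [v]. /tlobubionid/ → tlovuvionid.
Rule 4 (final devoicing): /d/ is a voiced stop in word-final position, so it devoices to [t]. /tlovuvionid/ → tlovuvionit.

tlovuvionit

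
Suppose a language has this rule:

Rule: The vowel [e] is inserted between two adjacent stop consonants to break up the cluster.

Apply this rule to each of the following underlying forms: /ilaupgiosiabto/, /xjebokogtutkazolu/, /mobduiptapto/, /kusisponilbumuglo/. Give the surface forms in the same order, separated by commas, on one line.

ilaupegiosiabeto, xjebokogetutekazolu, mobeduipetapeto, kusisponilbumuglo

/ilaupgiosiabto/: /p/ and /g/ form a stop–stop cluster, so [e] is inserted between them. /b/ and /t/ form a stop–stop cluster, so [e] is inserted between them. → [ilaupegiosiabeto].
/xjebokogtutkazolu/: /g/ and /t/ form a stop–stop cluster, so [e] is inserted between them. /t/ and /k/ form a stop–stop cluster, so [e] is inserted between them. → [xjebokogetutekazolu].
/mobduiptapto/: /b/ and /d/ form a stop–stop cluster, so [e] is inserted between them. /p/ and /t/ form a stop–stop cluster, so [e] is inserted between them. /p/ and /t/ form a stop–stop cluster, so [e] is inserted between them. → [mobeduipetapeto].
/kusisponilbumuglo/: the rule's environment is not met; surfaces unchanged as [kusisponilbumuglo].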